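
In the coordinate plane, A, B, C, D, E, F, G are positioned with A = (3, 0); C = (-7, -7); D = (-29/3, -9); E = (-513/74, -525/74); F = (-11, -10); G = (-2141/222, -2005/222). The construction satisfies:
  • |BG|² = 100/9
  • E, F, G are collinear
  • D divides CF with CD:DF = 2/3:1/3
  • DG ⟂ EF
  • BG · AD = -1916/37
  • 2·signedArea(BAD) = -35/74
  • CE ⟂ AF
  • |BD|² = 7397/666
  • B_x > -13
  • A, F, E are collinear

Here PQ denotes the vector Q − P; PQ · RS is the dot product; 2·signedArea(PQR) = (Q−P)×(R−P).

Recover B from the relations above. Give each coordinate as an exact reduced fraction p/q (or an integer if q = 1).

1. B_x = -2753/222  [2·signedArea(BAD) = -35/74 ∩ BG · AD = -1916/37]
2. B_y = -807/74  [2·signedArea(BAD) = -35/74 ∩ BG · AD = -1916/37]
   → B = (-2753/222, -807/74)

B = (-2753/222, -807/74)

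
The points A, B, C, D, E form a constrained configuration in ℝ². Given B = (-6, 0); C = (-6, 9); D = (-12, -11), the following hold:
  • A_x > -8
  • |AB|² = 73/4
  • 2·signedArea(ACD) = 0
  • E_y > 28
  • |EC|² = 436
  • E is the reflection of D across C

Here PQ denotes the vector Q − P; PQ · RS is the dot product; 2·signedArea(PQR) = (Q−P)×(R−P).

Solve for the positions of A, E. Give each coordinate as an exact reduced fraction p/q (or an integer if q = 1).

1. A_x = -15/2  [line 20·x + -6·y + 174 = 0 ∩ |AB|² = 73/4]
2. A_y = 4  [line 20·x + -6·y + 174 = 0 ∩ |AB|² = 73/4]
   → A = (-15/2, 4)
3. E_x = 0  [E is the reflection of D across C]
4. E_y = 29  [E is the reflection of D across C]
   → E = (0, 29)

A = (-15/2, 4)
E = (0, 29)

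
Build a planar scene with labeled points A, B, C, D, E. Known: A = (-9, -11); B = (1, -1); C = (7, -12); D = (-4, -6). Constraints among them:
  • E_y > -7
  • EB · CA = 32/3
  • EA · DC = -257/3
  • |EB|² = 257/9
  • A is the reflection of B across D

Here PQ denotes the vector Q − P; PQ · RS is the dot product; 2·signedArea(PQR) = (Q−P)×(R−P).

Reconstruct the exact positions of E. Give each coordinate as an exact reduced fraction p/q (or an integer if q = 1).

1. E_x = 4/3  [EA · DC = -257/3 ∩ EB · CA = 32/3]
2. E_y = -19/3  [EA · DC = -257/3 ∩ EB · CA = 32/3]
   → E = (4/3, -19/3)

E = (4/3, -19/3)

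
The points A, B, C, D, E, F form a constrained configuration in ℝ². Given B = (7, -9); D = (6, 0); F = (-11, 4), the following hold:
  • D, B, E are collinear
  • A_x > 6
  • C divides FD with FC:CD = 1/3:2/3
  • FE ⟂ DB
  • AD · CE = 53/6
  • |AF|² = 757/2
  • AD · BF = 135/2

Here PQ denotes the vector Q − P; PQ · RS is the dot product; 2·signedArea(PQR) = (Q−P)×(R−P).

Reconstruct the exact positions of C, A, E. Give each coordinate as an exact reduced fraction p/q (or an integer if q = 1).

1. C_x = -16/3  [C divides FD with FC:CD = 1/3:2/3]
2. C_y = 8/3  [C divides FD with FC:CD = 1/3:2/3]
   → C = (-16/3, 8/3)
3. A_x = 13/2  [line 18·x + -13·y + -351/2 = 0 ∩ |AF|² = 757/2]
4. A_y = -9/2  [line 18·x + -13·y + -351/2 = 0 ∩ |AF|² = 757/2]
   → A = (13/2, -9/2)
5. E_x = 439/82  [D, B, E are collinear ∩ FE ⟂ DB]
6. E_y = 477/82  [D, B, E are collinear ∩ FE ⟂ DB]
   → E = (439/82, 477/82)

A = (13/2, -9/2)
C = (-16/3, 8/3)
E = (439/82, 477/82)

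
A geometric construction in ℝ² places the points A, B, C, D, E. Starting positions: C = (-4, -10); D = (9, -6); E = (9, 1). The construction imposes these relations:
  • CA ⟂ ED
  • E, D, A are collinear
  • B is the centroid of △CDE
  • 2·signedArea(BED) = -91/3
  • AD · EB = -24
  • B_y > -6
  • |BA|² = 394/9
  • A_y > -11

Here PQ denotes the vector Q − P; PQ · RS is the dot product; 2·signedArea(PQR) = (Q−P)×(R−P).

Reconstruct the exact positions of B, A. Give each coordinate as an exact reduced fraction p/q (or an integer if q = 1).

1. B_x = 14/3  [B is the centroid of △CDE]
2. B_y = -5  [B is the centroid of △CDE]
   → B = (14/3, -5)
3. A_x = 9  [E, D, A are collinear ∩ CA ⟂ ED]
4. A_y = -10  [E, D, A are collinear ∩ CA ⟂ ED]
   → A = (9, -10)

A = (9, -10)
B = (14/3, -5)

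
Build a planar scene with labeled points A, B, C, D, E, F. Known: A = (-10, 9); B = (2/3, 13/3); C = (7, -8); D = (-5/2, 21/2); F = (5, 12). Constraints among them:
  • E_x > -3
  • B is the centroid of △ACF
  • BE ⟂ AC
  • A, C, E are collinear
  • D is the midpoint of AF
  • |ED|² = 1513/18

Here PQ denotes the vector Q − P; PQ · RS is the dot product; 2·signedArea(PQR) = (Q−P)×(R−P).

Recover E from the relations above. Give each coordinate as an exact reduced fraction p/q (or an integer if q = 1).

E = (-7/3, 4/3)

1. E_x = -7/3  [A, C, E are collinear ∩ BE ⟂ AC]
2. E_y = 4/3  [A, C, E are collinear ∩ BE ⟂ AC]
   → E = (-7/3, 4/3)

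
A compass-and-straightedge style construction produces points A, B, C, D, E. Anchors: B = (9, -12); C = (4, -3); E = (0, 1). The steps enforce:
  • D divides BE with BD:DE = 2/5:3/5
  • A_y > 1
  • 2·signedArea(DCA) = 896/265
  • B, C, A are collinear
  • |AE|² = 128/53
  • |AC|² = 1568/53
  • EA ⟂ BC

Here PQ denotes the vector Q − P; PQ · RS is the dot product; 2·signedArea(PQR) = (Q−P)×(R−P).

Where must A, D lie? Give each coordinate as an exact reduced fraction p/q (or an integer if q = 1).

A = (72/53, 93/53)
D = (27/5, -34/5)

1. A_x = 72/53  [B, C, A are collinear ∩ EA ⟂ BC]
2. A_y = 93/53  [B, C, A are collinear ∩ EA ⟂ BC]
   → A = (72/53, 93/53)
3. D_x = 27/5  [D divides BE with BD:DE = 2/5:3/5]
4. D_y = -34/5  [D divides BE with BD:DE = 2/5:3/5]
   → D = (27/5, -34/5)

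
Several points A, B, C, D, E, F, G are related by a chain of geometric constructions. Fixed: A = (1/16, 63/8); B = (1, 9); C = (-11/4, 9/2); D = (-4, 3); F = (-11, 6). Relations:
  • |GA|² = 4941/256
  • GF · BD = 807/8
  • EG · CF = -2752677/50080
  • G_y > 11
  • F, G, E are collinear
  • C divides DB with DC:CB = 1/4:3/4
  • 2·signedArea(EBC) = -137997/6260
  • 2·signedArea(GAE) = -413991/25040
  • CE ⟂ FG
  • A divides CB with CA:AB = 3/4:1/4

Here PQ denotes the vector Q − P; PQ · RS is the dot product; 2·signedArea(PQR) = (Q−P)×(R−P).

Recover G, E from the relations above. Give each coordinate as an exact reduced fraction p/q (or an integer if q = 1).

E = (-26791/6260, 26739/3130)
G = (23/8, 45/4)

1. G_x = 23/8  [line 5·x + 6·y + -655/8 = 0 ∩ |GA|² = 4941/256]
2. G_y = 45/4  [line 5·x + 6·y + -655/8 = 0 ∩ |GA|² = 4941/256]
   → G = (23/8, 45/4)
3. E_x = -26791/6260  [2·signedArea(GAE) = -413991/25040 ∩ F, G, E are collinear]
4. E_y = 26739/3130  [2·signedArea(GAE) = -413991/25040 ∩ F, G, E are collinear]
   → E = (-26791/6260, 26739/3130)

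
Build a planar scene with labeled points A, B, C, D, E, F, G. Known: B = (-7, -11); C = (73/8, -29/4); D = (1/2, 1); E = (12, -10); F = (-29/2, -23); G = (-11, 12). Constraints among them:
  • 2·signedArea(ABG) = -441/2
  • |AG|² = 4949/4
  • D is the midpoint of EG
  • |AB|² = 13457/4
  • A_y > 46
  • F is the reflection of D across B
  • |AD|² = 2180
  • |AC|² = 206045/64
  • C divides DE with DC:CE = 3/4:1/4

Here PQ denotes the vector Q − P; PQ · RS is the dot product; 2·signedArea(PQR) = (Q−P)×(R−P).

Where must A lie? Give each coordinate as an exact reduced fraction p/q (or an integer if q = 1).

1. A_x = -15/2  [line -23·x + -4·y + 31/2 = 0 ∩ |AC|² = 206045/64]
2. A_y = 47  [line -23·x + -4·y + 31/2 = 0 ∩ |AC|² = 206045/64]
   → A = (-15/2, 47)

A = (-15/2, 47)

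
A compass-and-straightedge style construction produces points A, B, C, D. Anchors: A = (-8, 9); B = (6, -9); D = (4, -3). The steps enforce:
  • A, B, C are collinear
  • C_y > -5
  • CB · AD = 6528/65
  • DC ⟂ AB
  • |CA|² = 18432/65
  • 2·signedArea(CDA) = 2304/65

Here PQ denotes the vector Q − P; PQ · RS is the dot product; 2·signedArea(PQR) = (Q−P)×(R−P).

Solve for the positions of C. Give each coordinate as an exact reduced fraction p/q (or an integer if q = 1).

1. C_x = 152/65  [A, B, C are collinear ∩ DC ⟂ AB]
2. C_y = -279/65  [A, B, C are collinear ∩ DC ⟂ AB]
   → C = (152/65, -279/65)

C = (152/65, -279/65)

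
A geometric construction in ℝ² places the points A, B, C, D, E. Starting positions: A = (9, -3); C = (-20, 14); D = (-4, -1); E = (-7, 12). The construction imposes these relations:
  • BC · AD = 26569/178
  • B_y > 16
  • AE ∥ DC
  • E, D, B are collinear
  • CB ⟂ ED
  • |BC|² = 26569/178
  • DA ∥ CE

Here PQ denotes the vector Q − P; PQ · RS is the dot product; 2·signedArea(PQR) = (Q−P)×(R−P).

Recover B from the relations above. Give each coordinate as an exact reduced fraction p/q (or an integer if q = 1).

B = (-1441/178, 2981/178)

1. B_x = -1441/178  [E, D, B are collinear ∩ CB ⟂ ED]
2. B_y = 2981/178  [E, D, B are collinear ∩ CB ⟂ ED]
   → B = (-1441/178, 2981/178)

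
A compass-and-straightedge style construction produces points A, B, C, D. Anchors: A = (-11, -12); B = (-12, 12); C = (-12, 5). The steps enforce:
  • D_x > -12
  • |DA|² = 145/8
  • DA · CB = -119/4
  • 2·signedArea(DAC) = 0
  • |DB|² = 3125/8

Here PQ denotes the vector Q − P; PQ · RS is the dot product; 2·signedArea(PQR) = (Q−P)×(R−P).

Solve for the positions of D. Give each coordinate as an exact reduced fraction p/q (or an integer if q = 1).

D = (-45/4, -31/4)

1. D_x = -45/4  [2·signedArea(DAC) = 0 ∩ DA · CB = -119/4]
2. D_y = -31/4  [2·signedArea(DAC) = 0 ∩ DA · CB = -119/4]
   → D = (-45/4, -31/4)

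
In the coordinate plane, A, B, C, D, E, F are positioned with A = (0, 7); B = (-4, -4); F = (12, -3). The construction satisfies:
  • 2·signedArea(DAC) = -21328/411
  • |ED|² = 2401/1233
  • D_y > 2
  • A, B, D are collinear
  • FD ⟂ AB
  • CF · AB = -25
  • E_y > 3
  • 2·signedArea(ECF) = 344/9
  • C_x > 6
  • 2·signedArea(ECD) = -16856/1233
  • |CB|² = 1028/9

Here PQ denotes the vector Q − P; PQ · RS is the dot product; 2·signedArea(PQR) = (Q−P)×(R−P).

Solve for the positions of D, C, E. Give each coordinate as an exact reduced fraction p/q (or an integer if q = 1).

C = (20/3, -10/3)
D = (-248/137, 277/137)
E = (-4/3, 10/3)

1. D_x = -248/137  [A, B, D are collinear ∩ FD ⟂ AB]
2. D_y = 277/137  [A, B, D are collinear ∩ FD ⟂ AB]
   → D = (-248/137, 277/137)
3. C_x = 20/3  [CF · AB = -25 ∩ 2·signedArea(DAC) = -21328/411]
4. C_y = -10/3  [CF · AB = -25 ∩ 2·signedArea(DAC) = -21328/411]
   → C = (20/3, -10/3)
5. E_x = -4/3  [2·signedArea(ECD) = -16856/1233 ∩ 2·signedArea(ECF) = 344/9]
6. E_y = 10/3  [2·signedArea(ECD) = -16856/1233 ∩ 2·signedArea(ECF) = 344/9]
   → E = (-4/3, 10/3)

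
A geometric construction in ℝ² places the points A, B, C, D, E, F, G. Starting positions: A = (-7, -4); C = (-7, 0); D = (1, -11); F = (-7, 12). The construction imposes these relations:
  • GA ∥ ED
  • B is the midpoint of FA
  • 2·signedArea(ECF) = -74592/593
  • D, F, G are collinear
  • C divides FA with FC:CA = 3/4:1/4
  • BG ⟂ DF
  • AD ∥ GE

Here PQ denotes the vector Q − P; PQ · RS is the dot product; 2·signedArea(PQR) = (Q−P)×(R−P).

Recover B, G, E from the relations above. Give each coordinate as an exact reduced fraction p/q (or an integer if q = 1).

1. B_x = -7  [B is the midpoint of FA]
2. B_y = 4  [B is the midpoint of FA]
   → B = (-7, 4)
3. G_x = -2679/593  [D, F, G are collinear ∩ BG ⟂ DF]
4. G_y = 2884/593  [D, F, G are collinear ∩ BG ⟂ DF]
   → G = (-2679/593, 2884/593)
5. E_x = 2065/593  [GA ∥ ED ∩ AD ∥ GE]
6. E_y = -1267/593  [GA ∥ ED ∩ AD ∥ GE]
   → E = (2065/593, -1267/593)

B = (-7, 4)
E = (2065/593, -1267/593)
G = (-2679/593, 2884/593)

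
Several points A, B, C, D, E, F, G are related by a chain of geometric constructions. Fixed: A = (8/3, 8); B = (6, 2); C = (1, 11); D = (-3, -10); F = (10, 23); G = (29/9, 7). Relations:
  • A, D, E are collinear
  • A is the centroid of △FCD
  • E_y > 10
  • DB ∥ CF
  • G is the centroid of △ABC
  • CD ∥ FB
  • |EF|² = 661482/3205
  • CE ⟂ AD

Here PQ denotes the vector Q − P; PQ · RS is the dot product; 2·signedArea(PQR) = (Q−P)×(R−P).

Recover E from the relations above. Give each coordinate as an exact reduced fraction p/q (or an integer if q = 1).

1. E_x = 10819/3205  [A, D, E are collinear ∩ CE ⟂ AD]
2. E_y = 32858/3205  [A, D, E are collinear ∩ CE ⟂ AD]
   → E = (10819/3205, 32858/3205)

E = (10819/3205, 32858/3205)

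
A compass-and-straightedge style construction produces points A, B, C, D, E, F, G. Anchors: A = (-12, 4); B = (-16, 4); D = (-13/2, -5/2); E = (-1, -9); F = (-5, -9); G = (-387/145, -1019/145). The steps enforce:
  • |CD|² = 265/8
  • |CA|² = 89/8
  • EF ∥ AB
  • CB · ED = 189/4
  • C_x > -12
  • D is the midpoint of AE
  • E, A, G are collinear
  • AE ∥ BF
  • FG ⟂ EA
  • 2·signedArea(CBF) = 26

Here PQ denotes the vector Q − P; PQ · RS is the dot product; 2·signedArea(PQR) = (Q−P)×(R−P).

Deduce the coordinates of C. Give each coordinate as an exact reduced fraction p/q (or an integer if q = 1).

1. C_x = -45/4  [2·signedArea(CBF) = 26 ∩ CB · ED = 189/4]
2. C_y = 3/4  [2·signedArea(CBF) = 26 ∩ CB · ED = 189/4]
   → C = (-45/4, 3/4)

C = (-45/4, 3/4)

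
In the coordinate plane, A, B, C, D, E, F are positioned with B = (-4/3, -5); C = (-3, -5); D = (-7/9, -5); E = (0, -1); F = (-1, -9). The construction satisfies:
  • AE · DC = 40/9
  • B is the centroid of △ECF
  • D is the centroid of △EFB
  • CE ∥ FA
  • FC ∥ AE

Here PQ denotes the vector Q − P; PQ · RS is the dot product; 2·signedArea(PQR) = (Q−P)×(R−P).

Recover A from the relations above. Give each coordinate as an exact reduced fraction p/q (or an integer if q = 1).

A = (2, -5)

1. A_x = 2  [FC ∥ AE ∩ CE ∥ FA]
2. A_y = -5  [FC ∥ AE ∩ CE ∥ FA]
   → A = (2, -5)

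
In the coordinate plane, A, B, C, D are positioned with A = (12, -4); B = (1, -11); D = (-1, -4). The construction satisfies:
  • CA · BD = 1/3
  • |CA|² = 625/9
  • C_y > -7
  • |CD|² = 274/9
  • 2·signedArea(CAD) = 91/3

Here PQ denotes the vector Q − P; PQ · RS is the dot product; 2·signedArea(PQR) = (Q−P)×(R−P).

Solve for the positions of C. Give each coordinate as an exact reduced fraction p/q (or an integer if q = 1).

C = (4, -19/3)

1. C_x = 4  [2·signedArea(CAD) = 91/3 ∩ CA · BD = 1/3]
2. C_y = -19/3  [2·signedArea(CAD) = 91/3 ∩ CA · BD = 1/3]
   → C = (4, -19/3)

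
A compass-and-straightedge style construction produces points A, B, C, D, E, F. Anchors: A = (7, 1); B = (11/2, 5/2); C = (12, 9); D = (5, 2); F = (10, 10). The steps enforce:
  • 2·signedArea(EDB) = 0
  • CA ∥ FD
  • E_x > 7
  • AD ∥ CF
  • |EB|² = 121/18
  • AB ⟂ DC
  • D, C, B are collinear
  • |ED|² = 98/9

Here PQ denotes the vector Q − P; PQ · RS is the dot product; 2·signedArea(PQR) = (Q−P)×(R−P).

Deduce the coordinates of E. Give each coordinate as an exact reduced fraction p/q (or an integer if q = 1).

E = (22/3, 13/3)

1. E_x = 22/3  [line -1/2·x + 1/2·y + 3/2 = 0 ∩ |ED|² = 98/9]
2. E_y = 13/3  [line -1/2·x + 1/2·y + 3/2 = 0 ∩ |ED|² = 98/9]
   → E = (22/3, 13/3)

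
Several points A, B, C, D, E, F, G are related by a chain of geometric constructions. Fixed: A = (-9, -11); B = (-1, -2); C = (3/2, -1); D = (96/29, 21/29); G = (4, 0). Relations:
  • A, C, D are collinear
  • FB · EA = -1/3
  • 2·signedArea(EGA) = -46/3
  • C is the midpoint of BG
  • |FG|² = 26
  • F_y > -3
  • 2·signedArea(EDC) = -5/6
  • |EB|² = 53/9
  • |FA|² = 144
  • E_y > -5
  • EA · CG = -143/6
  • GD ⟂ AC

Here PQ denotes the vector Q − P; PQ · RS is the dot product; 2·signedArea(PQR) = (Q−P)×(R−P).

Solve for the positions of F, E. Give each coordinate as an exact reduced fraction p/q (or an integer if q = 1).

E = (-194/87, -356/87)
F = (-9/29, -79/29)

1. E_x = -194/87  [2·signedArea(EGA) = -46/3 ∩ 2·signedArea(EDC) = -5/6]
2. E_y = -356/87  [2·signedArea(EGA) = -46/3 ∩ 2·signedArea(EDC) = -5/6]
   → E = (-194/87, -356/87)
3. F_x = -9/29  [line 589/87·x + 601/87·y + 1820/87 = 0 ∩ |FG|² = 26]
4. F_y = -79/29  [line 589/87·x + 601/87·y + 1820/87 = 0 ∩ |FG|² = 26]
   → F = (-9/29, -79/29)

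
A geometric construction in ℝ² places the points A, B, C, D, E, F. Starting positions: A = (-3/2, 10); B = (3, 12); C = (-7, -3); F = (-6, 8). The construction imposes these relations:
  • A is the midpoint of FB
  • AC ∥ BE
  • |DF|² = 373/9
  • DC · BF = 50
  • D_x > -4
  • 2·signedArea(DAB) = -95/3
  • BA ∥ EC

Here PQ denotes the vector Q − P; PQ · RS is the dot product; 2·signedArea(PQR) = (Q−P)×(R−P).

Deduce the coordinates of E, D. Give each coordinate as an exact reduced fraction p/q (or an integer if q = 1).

D = (-11/3, 2)
E = (-5/2, -1)

1. E_x = -5/2  [BA ∥ EC ∩ AC ∥ BE]
2. E_y = -1  [BA ∥ EC ∩ AC ∥ BE]
   → E = (-5/2, -1)
3. D_x = -11/3  [DC · BF = 50 ∩ 2·signedArea(DAB) = -95/3]
4. D_y = 2  [DC · BF = 50 ∩ 2·signedArea(DAB) = -95/3]
   → D = (-11/3, 2)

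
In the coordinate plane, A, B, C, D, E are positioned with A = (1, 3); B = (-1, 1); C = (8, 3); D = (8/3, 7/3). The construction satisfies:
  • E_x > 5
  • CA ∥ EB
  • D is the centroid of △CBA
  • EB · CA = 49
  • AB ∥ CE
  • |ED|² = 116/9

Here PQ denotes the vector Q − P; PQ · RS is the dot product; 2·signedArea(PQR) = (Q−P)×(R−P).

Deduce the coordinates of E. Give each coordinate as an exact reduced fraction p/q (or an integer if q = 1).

E = (6, 1)

1. E_x = 6  [CA ∥ EB ∩ AB ∥ CE]
2. E_y = 1  [CA ∥ EB ∩ AB ∥ CE]
   → E = (6, 1)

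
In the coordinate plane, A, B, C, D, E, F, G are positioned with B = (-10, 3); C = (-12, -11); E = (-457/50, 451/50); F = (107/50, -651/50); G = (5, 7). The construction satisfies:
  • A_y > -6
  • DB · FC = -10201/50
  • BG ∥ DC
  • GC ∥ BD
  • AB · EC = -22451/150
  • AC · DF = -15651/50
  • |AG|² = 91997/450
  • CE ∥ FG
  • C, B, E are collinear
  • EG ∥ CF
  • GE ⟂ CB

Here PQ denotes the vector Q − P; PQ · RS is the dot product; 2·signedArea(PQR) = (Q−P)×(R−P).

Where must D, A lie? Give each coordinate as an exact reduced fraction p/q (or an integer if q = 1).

A = (-81/50, -851/150)
D = (-27, -15)

1. D_x = -27  [BG ∥ DC ∩ GC ∥ BD]
2. D_y = -15  [BG ∥ DC ∩ GC ∥ BD]
   → D = (-27, -15)
3. A_x = -81/50  [AB · EC = -22451/150 ∩ AC · DF = -15651/50]
4. A_y = -851/150  [AB · EC = -22451/150 ∩ AC · DF = -15651/50]
   → A = (-81/50, -851/150)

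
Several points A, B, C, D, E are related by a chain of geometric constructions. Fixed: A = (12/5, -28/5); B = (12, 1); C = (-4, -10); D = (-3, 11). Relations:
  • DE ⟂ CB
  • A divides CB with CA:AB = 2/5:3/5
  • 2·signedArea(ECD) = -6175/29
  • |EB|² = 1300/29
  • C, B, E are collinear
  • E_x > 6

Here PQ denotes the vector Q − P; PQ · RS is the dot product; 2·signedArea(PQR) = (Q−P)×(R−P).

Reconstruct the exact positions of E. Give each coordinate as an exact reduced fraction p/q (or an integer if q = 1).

E = (188/29, -81/29)

1. E_x = 188/29  [C, B, E are collinear ∩ DE ⟂ CB]
2. E_y = -81/29  [C, B, E are collinear ∩ DE ⟂ CB]
   → E = (188/29, -81/29)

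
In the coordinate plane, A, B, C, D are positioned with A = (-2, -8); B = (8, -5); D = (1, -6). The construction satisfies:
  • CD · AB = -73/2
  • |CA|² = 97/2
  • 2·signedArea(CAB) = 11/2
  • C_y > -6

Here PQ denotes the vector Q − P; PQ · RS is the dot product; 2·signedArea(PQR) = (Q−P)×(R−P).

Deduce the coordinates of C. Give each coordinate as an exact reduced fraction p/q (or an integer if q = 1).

1. C_x = 9/2  [2·signedArea(CAB) = 11/2 ∩ CD · AB = -73/2]
2. C_y = -11/2  [2·signedArea(CAB) = 11/2 ∩ CD · AB = -73/2]
   → C = (9/2, -11/2)

C = (9/2, -11/2)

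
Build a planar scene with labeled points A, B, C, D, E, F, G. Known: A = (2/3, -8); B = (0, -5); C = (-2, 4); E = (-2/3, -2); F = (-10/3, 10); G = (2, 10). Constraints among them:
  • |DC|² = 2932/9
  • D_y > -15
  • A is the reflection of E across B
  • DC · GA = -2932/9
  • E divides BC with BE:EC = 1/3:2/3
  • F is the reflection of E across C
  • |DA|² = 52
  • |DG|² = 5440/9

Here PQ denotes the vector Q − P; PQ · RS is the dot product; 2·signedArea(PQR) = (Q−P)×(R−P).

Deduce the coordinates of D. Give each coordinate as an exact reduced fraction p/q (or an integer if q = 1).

D = (-10/3, -14)

1. D_x = -10/3  [line 4/3·x + 18·y + 2308/9 = 0 ∩ |DC|² = 2932/9]
2. D_y = -14  [line 4/3·x + 18·y + 2308/9 = 0 ∩ |DC|² = 2932/9]
   → D = (-10/3, -14)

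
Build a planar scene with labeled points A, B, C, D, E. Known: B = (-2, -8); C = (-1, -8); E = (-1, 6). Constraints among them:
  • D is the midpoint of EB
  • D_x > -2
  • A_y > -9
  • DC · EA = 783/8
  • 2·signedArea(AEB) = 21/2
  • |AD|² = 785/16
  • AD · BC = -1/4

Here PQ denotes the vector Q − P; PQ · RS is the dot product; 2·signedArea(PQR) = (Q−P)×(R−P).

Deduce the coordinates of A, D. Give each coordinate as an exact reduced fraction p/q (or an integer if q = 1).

A = (-5/4, -8)
D = (-3/2, -1)

1. D_x = -3/2  [D is the midpoint of EB]
2. D_y = -1  [D is the midpoint of EB]
   → D = (-3/2, -1)
3. A_x = -5/4  [AD · BC = -1/4 ∩ DC · EA = 783/8]
4. A_y = -8  [AD · BC = -1/4 ∩ DC · EA = 783/8]
   → A = (-5/4, -8)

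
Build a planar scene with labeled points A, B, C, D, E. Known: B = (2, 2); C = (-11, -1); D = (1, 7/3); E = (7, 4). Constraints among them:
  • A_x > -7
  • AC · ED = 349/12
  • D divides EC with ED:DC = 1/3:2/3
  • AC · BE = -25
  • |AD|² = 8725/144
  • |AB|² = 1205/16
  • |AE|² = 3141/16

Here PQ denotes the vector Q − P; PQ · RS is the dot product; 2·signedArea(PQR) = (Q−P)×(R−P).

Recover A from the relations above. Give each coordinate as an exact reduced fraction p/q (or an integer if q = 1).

1. A_x = -13/2  [AC · ED = 349/12 ∩ AC · BE = -25]
2. A_y = 1/4  [AC · ED = 349/12 ∩ AC · BE = -25]
   → A = (-13/2, 1/4)

A = (-13/2, 1/4)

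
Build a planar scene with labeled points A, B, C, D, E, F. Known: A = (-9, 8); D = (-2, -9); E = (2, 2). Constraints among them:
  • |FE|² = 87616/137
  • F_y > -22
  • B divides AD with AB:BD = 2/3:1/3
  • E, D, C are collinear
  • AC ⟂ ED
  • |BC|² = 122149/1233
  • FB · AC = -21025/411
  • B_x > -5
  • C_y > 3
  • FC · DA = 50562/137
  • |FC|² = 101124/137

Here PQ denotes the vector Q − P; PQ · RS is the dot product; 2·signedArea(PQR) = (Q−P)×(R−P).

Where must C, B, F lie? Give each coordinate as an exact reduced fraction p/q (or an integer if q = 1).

1. C_x = 362/137  [E, D, C are collinear ∩ AC ⟂ ED]
2. C_y = 516/137  [E, D, C are collinear ∩ AC ⟂ ED]
   → C = (362/137, 516/137)
3. B_x = -13/3  [B divides AD with AB:BD = 2/3:1/3]
4. B_y = -10/3  [B divides AD with AB:BD = 2/3:1/3]
   → B = (-13/3, -10/3)
5. F_x = -910/137  [FC · DA = 50562/137 ∩ FB · AC = -21025/411]
6. F_y = -2982/137  [FC · DA = 50562/137 ∩ FB · AC = -21025/411]
   → F = (-910/137, -2982/137)

B = (-13/3, -10/3)
C = (362/137, 516/137)
F = (-910/137, -2982/137)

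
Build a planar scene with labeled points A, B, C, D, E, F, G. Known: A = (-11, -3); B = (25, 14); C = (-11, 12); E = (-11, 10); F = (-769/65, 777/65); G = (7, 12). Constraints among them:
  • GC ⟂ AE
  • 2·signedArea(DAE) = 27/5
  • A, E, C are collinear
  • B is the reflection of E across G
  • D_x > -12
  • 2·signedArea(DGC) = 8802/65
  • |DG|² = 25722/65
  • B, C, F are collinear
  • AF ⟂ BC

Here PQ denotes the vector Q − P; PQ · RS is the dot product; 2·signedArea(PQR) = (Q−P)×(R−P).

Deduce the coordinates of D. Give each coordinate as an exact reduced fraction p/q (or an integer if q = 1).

D = (-742/65, 291/65)

1. D_x = -742/65  [2·signedArea(DGC) = 8802/65 ∩ 2·signedArea(DAE) = 27/5]
2. D_y = 291/65  [2·signedArea(DGC) = 8802/65 ∩ 2·signedArea(DAE) = 27/5]
   → D = (-742/65, 291/65)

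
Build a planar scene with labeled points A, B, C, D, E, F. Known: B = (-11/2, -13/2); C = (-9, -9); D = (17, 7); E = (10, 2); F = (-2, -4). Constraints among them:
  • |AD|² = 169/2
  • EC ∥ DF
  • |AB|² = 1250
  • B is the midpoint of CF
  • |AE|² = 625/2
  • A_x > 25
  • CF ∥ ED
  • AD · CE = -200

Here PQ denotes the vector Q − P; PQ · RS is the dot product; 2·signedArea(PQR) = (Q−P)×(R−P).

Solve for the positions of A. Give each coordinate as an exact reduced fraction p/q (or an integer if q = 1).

A = (51/2, 21/2)

1. A_x = 51/2  [line -19·x + -11·y + 600 = 0 ∩ |AD|² = 169/2]
2. A_y = 21/2  [line -19·x + -11·y + 600 = 0 ∩ |AD|² = 169/2]
   → A = (51/2, 21/2)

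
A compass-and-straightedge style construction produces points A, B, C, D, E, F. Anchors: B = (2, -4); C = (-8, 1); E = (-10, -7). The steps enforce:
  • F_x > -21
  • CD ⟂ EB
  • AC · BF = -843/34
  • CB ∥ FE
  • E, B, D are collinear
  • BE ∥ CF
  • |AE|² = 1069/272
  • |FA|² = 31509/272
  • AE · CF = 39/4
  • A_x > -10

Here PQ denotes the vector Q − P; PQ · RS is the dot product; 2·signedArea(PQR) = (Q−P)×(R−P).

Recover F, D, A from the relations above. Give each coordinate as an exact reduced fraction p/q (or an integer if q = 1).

1. F_x = -20  [CB ∥ FE ∩ BE ∥ CF]
2. F_y = -2  [CB ∥ FE ∩ BE ∥ CF]
   → F = (-20, -2)
3. D_x = -106/17  [E, B, D are collinear ∩ CD ⟂ EB]
4. D_y = -103/17  [E, B, D are collinear ∩ CD ⟂ EB]
   → D = (-106/17, -103/17)
5. A_x = -329/34  [AC · BF = -843/34 ∩ AE · CF = 39/4]
6. A_y = -343/68  [AC · BF = -843/34 ∩ AE · CF = 39/4]
   → A = (-329/34, -343/68)

A = (-329/34, -343/68)
D = (-106/17, -103/17)
F = (-20, -2)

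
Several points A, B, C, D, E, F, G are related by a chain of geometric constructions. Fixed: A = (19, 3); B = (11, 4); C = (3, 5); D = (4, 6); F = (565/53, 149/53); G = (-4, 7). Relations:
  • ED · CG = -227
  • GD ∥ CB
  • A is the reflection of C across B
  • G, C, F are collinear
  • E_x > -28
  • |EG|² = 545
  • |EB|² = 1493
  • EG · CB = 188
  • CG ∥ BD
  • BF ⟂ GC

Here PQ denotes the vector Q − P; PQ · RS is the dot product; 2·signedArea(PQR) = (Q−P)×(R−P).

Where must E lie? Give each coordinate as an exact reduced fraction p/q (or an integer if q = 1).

E = (-27, 11)

1. E_x = -27  [EG · CB = 188 ∩ ED · CG = -227]
2. E_y = 11  [EG · CB = 188 ∩ ED · CG = -227]
   → E = (-27, 11)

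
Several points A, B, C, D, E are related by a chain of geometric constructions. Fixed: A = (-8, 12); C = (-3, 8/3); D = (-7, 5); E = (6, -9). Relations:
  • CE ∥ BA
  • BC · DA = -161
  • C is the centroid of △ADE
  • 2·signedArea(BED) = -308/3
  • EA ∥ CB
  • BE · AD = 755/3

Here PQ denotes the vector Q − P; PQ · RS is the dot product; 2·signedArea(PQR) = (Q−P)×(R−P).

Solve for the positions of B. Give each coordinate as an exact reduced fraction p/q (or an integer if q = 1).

1. B_x = -17  [CE ∥ BA ∩ EA ∥ CB]
2. B_y = 71/3  [CE ∥ BA ∩ EA ∥ CB]
   → B = (-17, 71/3)

B = (-17, 71/3)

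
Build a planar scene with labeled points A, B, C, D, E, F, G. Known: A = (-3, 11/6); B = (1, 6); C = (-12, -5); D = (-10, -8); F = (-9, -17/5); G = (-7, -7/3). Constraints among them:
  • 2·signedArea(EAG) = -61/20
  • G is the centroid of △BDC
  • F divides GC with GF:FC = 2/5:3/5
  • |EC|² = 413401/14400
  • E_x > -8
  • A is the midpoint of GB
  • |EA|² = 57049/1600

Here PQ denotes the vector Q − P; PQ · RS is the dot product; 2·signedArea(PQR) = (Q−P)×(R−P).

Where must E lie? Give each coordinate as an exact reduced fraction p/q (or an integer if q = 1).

E = (-15/2, -251/120)

1. E_x = -15/2  [line 25/6·x + -4·y + 1373/60 = 0 ∩ |EC|² = 413401/14400]
2. E_y = -251/120  [line 25/6·x + -4·y + 1373/60 = 0 ∩ |EC|² = 413401/14400]
   → E = (-15/2, -251/120)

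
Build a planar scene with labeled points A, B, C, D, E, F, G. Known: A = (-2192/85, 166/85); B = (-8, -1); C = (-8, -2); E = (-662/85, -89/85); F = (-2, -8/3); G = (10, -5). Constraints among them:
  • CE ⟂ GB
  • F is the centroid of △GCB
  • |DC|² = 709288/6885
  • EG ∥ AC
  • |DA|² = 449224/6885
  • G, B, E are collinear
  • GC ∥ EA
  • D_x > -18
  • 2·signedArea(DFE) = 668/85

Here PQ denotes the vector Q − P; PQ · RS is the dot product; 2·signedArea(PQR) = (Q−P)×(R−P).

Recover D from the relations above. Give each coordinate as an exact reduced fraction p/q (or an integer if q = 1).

D = (-1518/85, 316/765)

1. D_x = -1518/85  [line -413/255·x + -492/85·y + -398/15 = 0 ∩ |DA|² = 449224/6885]
2. D_y = 316/765  [line -413/255·x + -492/85·y + -398/15 = 0 ∩ |DA|² = 449224/6885]
   → D = (-1518/85, 316/765)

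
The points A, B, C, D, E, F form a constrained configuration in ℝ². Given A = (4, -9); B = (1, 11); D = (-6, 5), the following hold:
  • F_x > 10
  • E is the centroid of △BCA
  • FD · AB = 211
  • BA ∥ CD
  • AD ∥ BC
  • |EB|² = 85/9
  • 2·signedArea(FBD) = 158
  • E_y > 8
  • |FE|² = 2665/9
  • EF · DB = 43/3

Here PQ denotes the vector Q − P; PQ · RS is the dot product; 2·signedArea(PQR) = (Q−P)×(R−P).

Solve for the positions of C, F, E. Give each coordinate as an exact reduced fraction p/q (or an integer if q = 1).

1. C_x = -9  [BA ∥ CD ∩ AD ∥ BC]
2. C_y = 25  [BA ∥ CD ∩ AD ∥ BC]
   → C = (-9, 25)
3. F_x = 11  [FD · AB = 211 ∩ 2·signedArea(FBD) = 158]
4. F_y = -3  [FD · AB = 211 ∩ 2·signedArea(FBD) = 158]
   → F = (11, -3)
5. E_x = -4/3  [E is the centroid of △BCA]
6. E_y = 9  [E is the centroid of △BCA]
   → E = (-4/3, 9)

C = (-9, 25)
E = (-4/3, 9)
F = (11, -3)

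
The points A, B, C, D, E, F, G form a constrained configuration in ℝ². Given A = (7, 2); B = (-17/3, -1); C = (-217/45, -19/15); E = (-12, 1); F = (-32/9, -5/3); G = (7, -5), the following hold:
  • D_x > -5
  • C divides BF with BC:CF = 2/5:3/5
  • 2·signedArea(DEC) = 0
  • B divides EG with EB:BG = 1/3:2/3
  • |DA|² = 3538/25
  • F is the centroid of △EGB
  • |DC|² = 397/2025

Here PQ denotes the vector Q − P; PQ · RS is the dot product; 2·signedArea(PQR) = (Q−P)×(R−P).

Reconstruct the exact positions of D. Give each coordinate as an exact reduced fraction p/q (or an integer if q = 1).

1. D_x = -22/5  [line 34/15·x + 323/45·y + 901/45 = 0 ∩ |DC|² = 397/2025]
2. D_y = -7/5  [line 34/15·x + 323/45·y + 901/45 = 0 ∩ |DC|² = 397/2025]
   → D = (-22/5, -7/5)

D = (-22/5, -7/5)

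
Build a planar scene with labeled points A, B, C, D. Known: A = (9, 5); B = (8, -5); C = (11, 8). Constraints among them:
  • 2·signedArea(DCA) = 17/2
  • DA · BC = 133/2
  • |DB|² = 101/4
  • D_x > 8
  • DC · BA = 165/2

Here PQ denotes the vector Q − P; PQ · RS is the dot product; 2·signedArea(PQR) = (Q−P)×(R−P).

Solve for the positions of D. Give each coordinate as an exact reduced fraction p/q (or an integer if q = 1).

D = (17/2, 0)

1. D_x = 17/2  [2·signedArea(DCA) = 17/2 ∩ DC · BA = 165/2]
2. D_y = 0  [2·signedArea(DCA) = 17/2 ∩ DC · BA = 165/2]
   → D = (17/2, 0)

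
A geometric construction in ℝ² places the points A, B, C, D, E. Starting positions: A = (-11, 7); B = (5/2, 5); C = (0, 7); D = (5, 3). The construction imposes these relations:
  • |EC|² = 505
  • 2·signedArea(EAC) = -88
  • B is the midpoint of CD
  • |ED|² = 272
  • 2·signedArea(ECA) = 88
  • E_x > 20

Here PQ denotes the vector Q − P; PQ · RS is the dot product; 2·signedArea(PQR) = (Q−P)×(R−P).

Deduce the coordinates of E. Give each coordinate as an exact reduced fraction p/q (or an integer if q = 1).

1. E_y = -1  [2·signedArea(EAC) = -88]
2. E_x = 21  [|EC|² = 505]
   → E = (21, -1)

E = (21, -1)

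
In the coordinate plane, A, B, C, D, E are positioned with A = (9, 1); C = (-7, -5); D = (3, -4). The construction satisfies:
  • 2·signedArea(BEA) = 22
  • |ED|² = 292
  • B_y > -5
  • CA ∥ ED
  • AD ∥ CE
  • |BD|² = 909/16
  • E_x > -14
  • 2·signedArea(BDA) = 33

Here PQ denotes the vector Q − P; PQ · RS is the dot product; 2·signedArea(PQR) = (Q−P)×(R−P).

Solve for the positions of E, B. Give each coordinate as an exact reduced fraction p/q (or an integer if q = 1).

B = (-9/2, -19/4)
E = (-13, -10)

1. E_x = -13  [CA ∥ ED ∩ AD ∥ CE]
2. E_y = -10  [CA ∥ ED ∩ AD ∥ CE]
   → E = (-13, -10)
3. B_x = -9/2  [2·signedArea(BDA) = 33 ∩ 2·signedArea(BEA) = 22]
4. B_y = -19/4  [2·signedArea(BDA) = 33 ∩ 2·signedArea(BEA) = 22]
   → B = (-9/2, -19/4)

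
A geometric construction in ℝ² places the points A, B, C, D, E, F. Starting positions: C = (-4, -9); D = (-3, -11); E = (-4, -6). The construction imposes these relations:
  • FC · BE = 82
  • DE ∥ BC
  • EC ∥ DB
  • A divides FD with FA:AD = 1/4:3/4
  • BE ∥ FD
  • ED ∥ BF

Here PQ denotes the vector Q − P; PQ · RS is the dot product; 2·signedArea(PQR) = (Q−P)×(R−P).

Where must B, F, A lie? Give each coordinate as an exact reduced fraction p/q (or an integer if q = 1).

A = (-9/4, -17)
B = (-3, -14)
F = (-2, -19)

1. B_x = -3  [DE ∥ BC ∩ EC ∥ DB]
2. B_y = -14  [DE ∥ BC ∩ EC ∥ DB]
   → B = (-3, -14)
3. F_x = -2  [BE ∥ FD ∩ ED ∥ BF]
4. F_y = -19  [BE ∥ FD ∩ ED ∥ BF]
   → F = (-2, -19)
5. A_x = -9/4  [A divides FD with FA:AD = 1/4:3/4]
6. A_y = -17  [A divides FD with FA:AD = 1/4:3/4]
   → A = (-9/4, -17)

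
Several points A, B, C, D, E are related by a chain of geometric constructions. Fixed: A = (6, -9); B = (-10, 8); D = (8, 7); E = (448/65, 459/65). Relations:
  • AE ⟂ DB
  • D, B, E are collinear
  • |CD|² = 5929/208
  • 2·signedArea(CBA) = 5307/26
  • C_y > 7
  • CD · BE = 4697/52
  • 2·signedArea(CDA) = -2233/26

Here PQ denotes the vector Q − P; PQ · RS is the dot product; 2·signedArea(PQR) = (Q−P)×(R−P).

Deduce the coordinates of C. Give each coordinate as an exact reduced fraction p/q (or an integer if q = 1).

1. C_x = 347/130  [2·signedArea(CBA) = 5307/26 ∩ 2·signedArea(CDA) = -2233/26]
2. C_y = 1897/260  [2·signedArea(CBA) = 5307/26 ∩ 2·signedArea(CDA) = -2233/26]
   → C = (347/130, 1897/260)

C = (347/130, 1897/260)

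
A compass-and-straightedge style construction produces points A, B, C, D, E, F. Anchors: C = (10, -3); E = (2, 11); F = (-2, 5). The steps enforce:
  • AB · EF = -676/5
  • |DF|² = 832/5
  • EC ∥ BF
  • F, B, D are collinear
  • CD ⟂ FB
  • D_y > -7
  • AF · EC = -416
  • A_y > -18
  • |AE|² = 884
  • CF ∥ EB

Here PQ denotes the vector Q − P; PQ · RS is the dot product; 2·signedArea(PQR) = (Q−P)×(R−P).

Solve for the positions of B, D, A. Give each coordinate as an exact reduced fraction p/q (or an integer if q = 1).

1. B_x = -10  [EC ∥ BF ∩ CF ∥ EB]
2. B_y = 19  [EC ∥ BF ∩ CF ∥ EB]
   → B = (-10, 19)
3. D_x = 22/5  [F, B, D are collinear ∩ CD ⟂ FB]
4. D_y = -31/5  [F, B, D are collinear ∩ CD ⟂ FB]
   → D = (22/5, -31/5)
5. A_x = 54/5  [AB · EF = -676/5 ∩ AF · EC = -416]
6. A_y = -87/5  [AB · EF = -676/5 ∩ AF · EC = -416]
   → A = (54/5, -87/5)

A = (54/5, -87/5)
B = (-10, 19)
D = (22/5, -31/5)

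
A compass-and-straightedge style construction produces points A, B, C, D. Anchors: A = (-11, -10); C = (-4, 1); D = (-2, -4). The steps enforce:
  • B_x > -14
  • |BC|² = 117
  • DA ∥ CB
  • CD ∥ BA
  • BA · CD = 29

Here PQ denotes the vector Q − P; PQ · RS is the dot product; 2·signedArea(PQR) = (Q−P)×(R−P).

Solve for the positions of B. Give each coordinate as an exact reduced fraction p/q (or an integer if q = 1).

B = (-13, -5)

1. B_x = -13  [CD ∥ BA ∩ DA ∥ CB]
2. B_y = -5  [CD ∥ BA ∩ DA ∥ CB]
   → B = (-13, -5)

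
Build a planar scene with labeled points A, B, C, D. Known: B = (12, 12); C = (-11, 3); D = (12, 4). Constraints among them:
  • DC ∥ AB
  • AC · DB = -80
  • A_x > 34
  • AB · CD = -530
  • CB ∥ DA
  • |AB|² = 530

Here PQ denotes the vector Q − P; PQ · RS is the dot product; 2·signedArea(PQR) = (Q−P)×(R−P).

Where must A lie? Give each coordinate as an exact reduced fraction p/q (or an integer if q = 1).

A = (35, 13)

1. A_x = 35  [DC ∥ AB ∩ CB ∥ DA]
2. A_y = 13  [DC ∥ AB ∩ CB ∥ DA]
   → A = (35, 13)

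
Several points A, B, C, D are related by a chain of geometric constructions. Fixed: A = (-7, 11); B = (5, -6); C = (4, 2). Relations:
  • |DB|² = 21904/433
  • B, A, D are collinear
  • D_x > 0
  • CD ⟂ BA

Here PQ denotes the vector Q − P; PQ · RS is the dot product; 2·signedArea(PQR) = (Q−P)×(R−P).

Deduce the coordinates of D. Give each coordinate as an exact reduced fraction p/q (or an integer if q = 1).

1. D_x = 389/433  [B, A, D are collinear ∩ CD ⟂ BA]
2. D_y = -82/433  [B, A, D are collinear ∩ CD ⟂ BA]
   → D = (389/433, -82/433)

D = (389/433, -82/433)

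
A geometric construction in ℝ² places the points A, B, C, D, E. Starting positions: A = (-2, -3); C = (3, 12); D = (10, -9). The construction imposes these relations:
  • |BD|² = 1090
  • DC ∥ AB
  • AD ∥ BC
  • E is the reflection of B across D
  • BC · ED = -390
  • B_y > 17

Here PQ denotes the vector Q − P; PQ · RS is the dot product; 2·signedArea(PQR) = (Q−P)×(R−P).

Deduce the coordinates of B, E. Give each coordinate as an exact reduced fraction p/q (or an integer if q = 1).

1. B_x = -9  [AD ∥ BC ∩ DC ∥ AB]
2. B_y = 18  [AD ∥ BC ∩ DC ∥ AB]
   → B = (-9, 18)
3. E_x = 29  [E is the reflection of B across D]
4. E_y = -36  [E is the reflection of B across D]
   → E = (29, -36)

B = (-9, 18)
E = (29, -36)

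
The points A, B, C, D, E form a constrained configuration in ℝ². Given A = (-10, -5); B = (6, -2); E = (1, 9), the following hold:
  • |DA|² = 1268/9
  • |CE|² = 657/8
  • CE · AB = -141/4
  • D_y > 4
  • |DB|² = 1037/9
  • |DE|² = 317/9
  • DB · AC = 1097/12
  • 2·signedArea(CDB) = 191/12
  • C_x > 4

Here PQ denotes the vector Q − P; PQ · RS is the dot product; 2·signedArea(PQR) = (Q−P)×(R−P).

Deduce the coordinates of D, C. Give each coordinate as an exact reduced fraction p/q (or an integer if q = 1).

1. C_x = 19/4  [line -16·x + -3·y + 313/4 = 0 ∩ |CE|² = 657/8]
2. C_y = 3/4  [line -16·x + -3·y + 313/4 = 0 ∩ |CE|² = 657/8]
   → C = (19/4, 3/4)
3. D_x = -8/3  [DB · AC = 1097/12 ∩ 2·signedArea(CDB) = 191/12]
4. D_y = 13/3  [DB · AC = 1097/12 ∩ 2·signedArea(CDB) = 191/12]
   → D = (-8/3, 13/3)

C = (19/4, 3/4)
D = (-8/3, 13/3)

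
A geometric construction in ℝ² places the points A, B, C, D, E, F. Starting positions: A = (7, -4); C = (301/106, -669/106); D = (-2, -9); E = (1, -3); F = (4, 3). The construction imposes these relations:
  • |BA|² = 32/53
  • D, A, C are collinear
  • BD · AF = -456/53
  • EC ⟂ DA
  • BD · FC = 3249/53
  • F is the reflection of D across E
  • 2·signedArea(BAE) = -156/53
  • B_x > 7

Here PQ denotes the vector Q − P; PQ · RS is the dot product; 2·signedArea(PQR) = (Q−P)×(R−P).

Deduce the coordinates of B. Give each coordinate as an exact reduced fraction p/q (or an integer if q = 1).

1. B_x = 407/53  [2·signedArea(BAE) = -156/53 ∩ BD · AF = -456/53]
2. B_y = -192/53  [2·signedArea(BAE) = -156/53 ∩ BD · AF = -456/53]
   → B = (407/53, -192/53)

B = (407/53, -192/53)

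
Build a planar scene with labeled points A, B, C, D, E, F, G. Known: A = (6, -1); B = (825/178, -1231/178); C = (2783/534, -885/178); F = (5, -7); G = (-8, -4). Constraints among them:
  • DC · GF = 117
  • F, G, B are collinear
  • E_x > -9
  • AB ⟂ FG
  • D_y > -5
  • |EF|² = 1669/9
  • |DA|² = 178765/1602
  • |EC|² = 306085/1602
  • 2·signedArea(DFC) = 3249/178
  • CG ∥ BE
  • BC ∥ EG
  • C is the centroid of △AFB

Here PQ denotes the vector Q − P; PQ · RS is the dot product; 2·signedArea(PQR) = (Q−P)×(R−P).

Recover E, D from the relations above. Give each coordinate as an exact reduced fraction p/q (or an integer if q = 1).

D = (-2023/534, -885/178)
E = (-2290/267, -529/89)

1. E_x = -2290/267  [BC ∥ EG ∩ CG ∥ BE]
2. E_y = -529/89  [BC ∥ EG ∩ CG ∥ BE]
   → E = (-2290/267, -529/89)
3. D_x = -2023/534  [2·signedArea(DFC) = 3249/178 ∩ DC · GF = 117]
4. D_y = -885/178  [2·signedArea(DFC) = 3249/178 ∩ DC · GF = 117]
   → D = (-2023/534, -885/178)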